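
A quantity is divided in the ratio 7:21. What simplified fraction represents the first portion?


Total parts = 7 + 21 = 28
First part fraction = 7/28
Simplify: 7/28 = 1/4

1/4


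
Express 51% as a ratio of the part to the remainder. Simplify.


Part = 51%, Remainder = 49%
Ratio = 51:49
GCD(51, 49) = 1
Simplify: 51:49 = 51:49

51:49


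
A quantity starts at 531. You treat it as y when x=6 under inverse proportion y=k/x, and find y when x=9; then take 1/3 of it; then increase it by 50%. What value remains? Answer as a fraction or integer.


Start with 531.
Step 1: Inverse prop: k = (531)*6; new y = k/9 = 531*6/9 = 354
Step 2: Take 1/3: 354 * 1/3 = 118
Step 3: Increase by 50%: 118 * 150/100 = 177
Final result = 177

177


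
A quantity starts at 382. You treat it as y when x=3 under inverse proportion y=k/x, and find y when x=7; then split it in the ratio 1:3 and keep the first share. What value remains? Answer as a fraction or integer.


Start with 382.
Step 1: Inverse prop: k = (382)*3; new y = k/7 = 382*3/7 = 1146/7
Step 2: Split 1:3, first share = 1146/7 * 1/4 = 573/14
Final result = 573/14

573/14


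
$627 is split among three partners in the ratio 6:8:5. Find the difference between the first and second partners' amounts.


Total parts = 6 + 8 + 5 = 19
Value per part = 627 / 19 = 33
Shares: 6*33=198, 8*33=264, 5*33=165
First share = 198, second share = 264
Difference = |198 - 264| = 66

66


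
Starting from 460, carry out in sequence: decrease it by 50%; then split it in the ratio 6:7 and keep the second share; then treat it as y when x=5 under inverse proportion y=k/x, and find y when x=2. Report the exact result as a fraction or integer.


Start with 460.
Step 1: Decrease by 50%: 460 * 50/100 = 230
Step 2: Split 6:7, second share = 230 * 7/13 = 1610/13
Step 3: Inverse prop: k = (1610/13)*5; new y = k/2 = 1610/13*5/2 = 4025/13
Final result = 4025/13

4025/13


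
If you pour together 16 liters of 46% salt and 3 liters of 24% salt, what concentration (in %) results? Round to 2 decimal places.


Solute in mixture 1 = 46% of 16 L = 16*46/100 = 184/25 L
Solute in mixture 2 = 24% of 3 L = 3*24/100 = 18/25 L
Total solute = 184/25 + 18/25 = 202/25 L
Total volume = 16 + 3 = 19 L
Final concentration = 202/25/19 * 100 = 42.53%

42.53


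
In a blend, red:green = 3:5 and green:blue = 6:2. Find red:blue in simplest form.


Given a:b = 3:5 and b:c = 6:2
Make b consistent. Multiply first ratio by 6: a:b = 18:30
Multiply second ratio by 5: b:c = 30:10
Now b = 30 in both, so a:b:c = 18:30:10
Therefore a:c = 18:10
Simplify by GCD: a:c = 9:5

9:5


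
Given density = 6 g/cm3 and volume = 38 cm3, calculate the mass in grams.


Using mass = density * volume
Density = 6 g/cm3
Volume = 38 cm3
Mass = 6 * 38
= 228 g

228


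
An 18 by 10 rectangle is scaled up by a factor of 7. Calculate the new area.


Original dimensions: 18 x 10
Enlargement factor = 7
New width = 18 * 7 = 126
New height = 10 * 7 = 70
New area = 126 * 70 = 8820

8820


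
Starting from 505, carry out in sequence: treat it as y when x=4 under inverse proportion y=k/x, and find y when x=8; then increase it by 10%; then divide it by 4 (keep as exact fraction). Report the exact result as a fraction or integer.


Start with 505.
Step 1: Inverse prop: k = (505)*4; new y = k/8 = 505*4/8 = 505/2
Step 2: Increase by 10%: 505/2 * 110/100 = 1111/4
Step 3: Divide by 4: 1111/4 / 4 = 1111/16
Final result = 1111/16

1111/16


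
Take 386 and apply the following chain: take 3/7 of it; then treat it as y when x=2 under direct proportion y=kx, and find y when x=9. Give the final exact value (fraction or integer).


Start with 386.
Step 1: Take 3/7: 386 * 3/7 = 1158/7
Step 2: Direct prop: k = (1158/7)/2; new y = k*9 = 1158/7*9/2 = 5211/7
Final result = 5211/7

5211/7


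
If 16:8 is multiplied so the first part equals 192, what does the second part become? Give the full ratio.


Original ratio: 16:8
First term target: 192
Scale factor = 192 / 16 = 12
Multiply second term: 8 * 12 = 96
Equivalent ratio = 192:96

192:96


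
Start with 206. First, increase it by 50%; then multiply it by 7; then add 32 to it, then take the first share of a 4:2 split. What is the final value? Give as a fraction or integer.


Start with 206.
Step 1: Increase by 50%: 206 * 150/100 = 309
Step 2: Multiply by 7: 309 * 7 = 2163
Step 3: Add 32: 2163+32=2195; split 4:2 first = 2195*4/6 = 4390/3
Final result = 4390/3

4390/3


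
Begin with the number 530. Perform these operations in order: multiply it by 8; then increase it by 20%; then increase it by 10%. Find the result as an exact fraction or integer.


Start with 530.
Step 1: Multiply by 8: 530 * 8 = 4240
Step 2: Increase by 20%: 4240 * 120/100 = 5088
Step 3: Increase by 10%: 5088 * 110/100 = 27984/5
Final result = 27984/5

27984/5


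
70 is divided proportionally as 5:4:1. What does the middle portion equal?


Ratio = 5:4:1
Total parts = 5 + 4 + 1 = 10
Value per part = 70 / 10 = 7
First share = 5 * 7 = 35
Middle share = 4 * 7 = 28
Third share = 1 * 7 = 7

28


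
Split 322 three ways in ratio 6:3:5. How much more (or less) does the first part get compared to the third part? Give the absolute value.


Total parts = 6 + 3 + 5 = 14
Value per part = 322 / 14 = 23
Shares: 6*23=138, 3*23=69, 5*23=115
First share = 138, third share = 115
Difference = |138 - 115| = 23

23


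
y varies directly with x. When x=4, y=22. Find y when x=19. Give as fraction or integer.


Direct proportion: y = kx
Find k: k = 22/4 = 11/2
Compute y at x=19: y = 11/2 * 19
y = 209/2

209/2


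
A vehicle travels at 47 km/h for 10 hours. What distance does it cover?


Using distance = speed * time
Speed = 47 km/h
Time = 10 hours
Distance = 47 * 10
= 470 km

470


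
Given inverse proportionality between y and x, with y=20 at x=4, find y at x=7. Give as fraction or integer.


Inverse proportion: y = k/x
Find k: k = 4 * 20 = 80
Compute y at x=7: y = 80/7
y = 80/7

80/7


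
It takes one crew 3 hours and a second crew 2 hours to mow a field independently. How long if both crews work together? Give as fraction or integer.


Rate of A = 1/3 job per hour
Rate of B = 1/2 job per hour
Combined rate = 1/3 + 1/2
Find common denominator: (2 + 3)/(3*2) = 5/6
Combined rate = 5/6 job per hour
Time together = 1 / (5/6) = 6/5 hours

6/5


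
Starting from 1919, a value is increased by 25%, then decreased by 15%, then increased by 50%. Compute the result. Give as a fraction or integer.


Start: 1919
Step 1: increase by 25% => multiply by 125/100
  1919 * 125/100 = 9595/4
Step 2: decrease by 15% => multiply by 85/100
  9595/4 * 85/100 = 32623/16
Step 3: increase by 50% => multiply by 150/100
  32623/16 * 150/100 = 97869/32
Final value = 97869/32

97869/32


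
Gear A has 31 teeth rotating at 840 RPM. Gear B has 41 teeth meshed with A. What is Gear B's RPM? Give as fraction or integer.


Gear ratio: teeth_A * RPM_A = teeth_B * RPM_B
31 * 840 = 41 * RPM_B
26040 = 41 * RPM_B
RPM_B = 26040 / 41
RPM_B = 26040/41

26040/41


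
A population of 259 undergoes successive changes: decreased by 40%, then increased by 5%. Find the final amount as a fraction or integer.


Start: 259
Step 1: decrease by 40% => multiply by 60/100
  259 * 60/100 = 777/5
Step 2: increase by 5% => multiply by 105/100
  777/5 * 105/100 = 16317/100
Final value = 16317/100

16317/100


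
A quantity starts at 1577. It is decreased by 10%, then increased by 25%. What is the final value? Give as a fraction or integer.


Start: 1577
Step 1: decrease by 10% => multiply by 90/100
  1577 * 90/100 = 14193/10
Step 2: increase by 25% => multiply by 125/100
  14193/10 * 125/100 = 14193/8
Final value = 14193/8

14193/8


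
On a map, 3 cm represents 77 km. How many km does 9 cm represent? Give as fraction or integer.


Map scale: 3 cm = 77 km
Measured distance on map = 9 cm
Set up proportion: 9 * 77 / 3
= 693 / 3
= 231 km

231


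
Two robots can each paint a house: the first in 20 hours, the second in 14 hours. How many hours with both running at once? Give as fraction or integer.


Rate of A = 1/20 job per hour
Rate of B = 1/14 job per hour
Combined rate = 1/20 + 1/14
Find common denominator: (14 + 20)/(20*14) = 34/280
Combined rate = 17/140 job per hour
Time together = 1 / (17/140) = 140/17 hours

140/17


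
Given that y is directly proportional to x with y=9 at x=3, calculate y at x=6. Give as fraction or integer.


Direct proportion: y = kx
Find k: k = 9/3 = 3
Compute y at x=6: y = 3 * 6
y = 18

18


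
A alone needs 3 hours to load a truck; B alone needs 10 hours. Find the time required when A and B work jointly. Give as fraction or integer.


Rate of A = 1/3 job per hour
Rate of B = 1/10 job per hour
Combined rate = 1/3 + 1/10
Find common denominator: (10 + 3)/(3*10) = 13/30
Combined rate = 13/30 job per hour
Time together = 1 / (13/30) = 30/13 hours

30/13


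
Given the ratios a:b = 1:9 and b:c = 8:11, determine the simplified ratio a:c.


Given a:b = 1:9 and b:c = 8:11
Make b consistent. Multiply first ratio by 8: a:b = 8:72
Multiply second ratio by 9: b:c = 72:99
Now b = 72 in both, so a:b:c = 8:72:99
Therefore a:c = 8:99
Simplify by GCD: a:c = 8:99

8:99


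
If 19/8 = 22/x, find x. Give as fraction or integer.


Setting up: 19/8 = 22/x
Cross multiply: 19 * x = 8 * 22
19x = 176
x = 176/19
x = 176/19

176/19


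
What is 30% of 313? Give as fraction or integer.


Compute 30% of 313
Convert percentage: 30% = 30/100
Multiply: 313 * 30/100
= 9390/100
= 939/10

939/10


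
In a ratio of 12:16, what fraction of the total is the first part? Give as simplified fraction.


Total parts = 12 + 16 = 28
First part fraction = 12/28
Simplify: 12/28 = 3/7

3/7


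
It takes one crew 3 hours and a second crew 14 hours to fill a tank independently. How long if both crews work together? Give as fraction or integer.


Rate of A = 1/3 job per hour
Rate of B = 1/14 job per hour
Combined rate = 1/3 + 1/14
Find common denominator: (14 + 3)/(3*14) = 17/42
Combined rate = 17/42 job per hour
Time together = 1 / (17/42) = 42/17 hours

42/17


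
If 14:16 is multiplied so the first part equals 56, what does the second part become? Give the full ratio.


Original ratio: 14:16
First term target: 56
Scale factor = 56 / 14 = 4
Multiply second term: 16 * 4 = 64
Equivalent ratio = 56:64

56:64


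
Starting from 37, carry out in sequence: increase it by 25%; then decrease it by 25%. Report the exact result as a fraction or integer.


Start with 37.
Step 1: Increase by 25%: 37 * 125/100 = 185/4
Step 2: Decrease by 25%: 185/4 * 75/100 = 555/16
Final result = 555/16

555/16


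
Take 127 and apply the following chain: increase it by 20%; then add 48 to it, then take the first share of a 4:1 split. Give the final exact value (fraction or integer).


Start with 127.
Step 1: Increase by 20%: 127 * 120/100 = 762/5
Step 2: Add 48: 762/5+48=1002/5; split 4:1 first = 1002/5*4/5 = 4008/25
Final result = 4008/25

4008/25


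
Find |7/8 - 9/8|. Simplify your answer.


Simplify: 7/8 = 7/8 and 9/8 = 9/8
Find common denominator: LCD = 8
Convert: 7/8 and 9/8
Difference = |7 - 9|/8 = 2/8
Simplified = 1/4

1/4


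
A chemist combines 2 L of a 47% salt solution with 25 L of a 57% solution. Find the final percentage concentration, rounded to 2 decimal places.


Solute in mixture 1 = 47% of 2 L = 2*47/100 = 47/50 L
Solute in mixture 2 = 57% of 25 L = 25*57/100 = 57/4 L
Total solute = 47/50 + 57/4 = 1519/100 L
Total volume = 2 + 25 = 27 L
Final concentration = 1519/100/27 * 100 = 56.26%

56.26


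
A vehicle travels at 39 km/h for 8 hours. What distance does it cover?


Using distance = speed * time
Speed = 39 km/h
Time = 8 hours
Distance = 39 * 8
= 312 km

312


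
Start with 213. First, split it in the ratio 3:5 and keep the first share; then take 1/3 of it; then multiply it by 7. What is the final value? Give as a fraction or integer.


Start with 213.
Step 1: Split 3:5, first share = 213 * 3/8 = 639/8
Step 2: Take 1/3: 639/8 * 1/3 = 213/8
Step 3: Multiply by 7: 213/8 * 7 = 1491/8
Final result = 1491/8

1491/8


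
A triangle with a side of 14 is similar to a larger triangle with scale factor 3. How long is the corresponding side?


Similar triangles have proportional sides
Scale factor = 3
Smaller side = 14
Corresponding larger side = 14 * 3
= 42

42


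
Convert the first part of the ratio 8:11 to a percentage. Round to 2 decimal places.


Total parts = 8 + 11 = 19
First part fraction = 8/19
Percentage = (8/19) * 100
= 0.421053 * 100
= 42.11%

42.11


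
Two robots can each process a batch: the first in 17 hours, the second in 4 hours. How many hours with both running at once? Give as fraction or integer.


Rate of A = 1/17 job per hour
Rate of B = 1/4 job per hour
Combined rate = 1/17 + 1/4
Find common denominator: (4 + 17)/(17*4) = 21/68
Combined rate = 21/68 job per hour
Time together = 1 / (21/68) = 68/21 hours

68/21


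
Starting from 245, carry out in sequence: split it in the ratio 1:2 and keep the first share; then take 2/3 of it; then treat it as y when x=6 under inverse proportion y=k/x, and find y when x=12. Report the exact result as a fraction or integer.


Start with 245.
Step 1: Split 1:2, first share = 245 * 1/3 = 245/3
Step 2: Take 2/3: 245/3 * 2/3 = 490/9
Step 3: Inverse prop: k = (490/9)*6; new y = k/12 = 490/9*6/12 = 245/9
Final result = 245/9

245/9


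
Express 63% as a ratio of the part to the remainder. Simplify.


Part = 63%, Remainder = 37%
Ratio = 63:37
GCD(63, 37) = 1
Simplify: 63:37 = 63:37

63:37


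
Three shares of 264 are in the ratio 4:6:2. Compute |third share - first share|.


Total parts = 4 + 6 + 2 = 12
Value per part = 264 / 12 = 22
Shares: 4*22=88, 6*22=132, 2*22=44
Third share = 44, first share = 88
Difference = |44 - 88| = 44

44


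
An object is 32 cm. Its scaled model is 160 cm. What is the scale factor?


Original length = 32 cm
Scaled length = 160 cm
Scale factor = 160 / 32
= 5

5


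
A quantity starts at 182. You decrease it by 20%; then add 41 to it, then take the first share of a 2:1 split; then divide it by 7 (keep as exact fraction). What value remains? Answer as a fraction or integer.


Start with 182.
Step 1: Decrease by 20%: 182 * 80/100 = 728/5
Step 2: Add 41: 728/5+41=933/5; split 2:1 first = 933/5*2/3 = 622/5
Step 3: Divide by 7: 622/5 / 7 = 622/35
Final result = 622/35

622/35


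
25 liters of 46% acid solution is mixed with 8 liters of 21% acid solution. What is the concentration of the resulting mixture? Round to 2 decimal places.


Solute in mixture 1 = 46% of 25 L = 25*46/100 = 23/2 L
Solute in mixture 2 = 21% of 8 L = 8*21/100 = 42/25 L
Total solute = 23/2 + 42/25 = 659/50 L
Total volume = 25 + 8 = 33 L
Final concentration = 659/50/33 * 100 = 39.94%

39.94


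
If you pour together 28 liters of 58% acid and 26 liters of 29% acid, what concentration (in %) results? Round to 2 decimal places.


Solute in mixture 1 = 58% of 28 L = 28*58/100 = 406/25 L
Solute in mixture 2 = 29% of 26 L = 26*29/100 = 377/50 L
Total solute = 406/25 + 377/50 = 1189/50 L
Total volume = 28 + 26 = 54 L
Final concentration = 1189/50/54 * 100 = 44.04%

44.04


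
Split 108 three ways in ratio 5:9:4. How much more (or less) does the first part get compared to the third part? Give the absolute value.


Total parts = 5 + 9 + 4 = 18
Value per part = 108 / 18 = 6
Shares: 5*6=30, 9*6=54, 4*6=24
First share = 30, third share = 24
Difference = |30 - 24| = 6

6


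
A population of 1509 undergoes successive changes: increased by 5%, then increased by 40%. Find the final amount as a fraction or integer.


Start: 1509
Step 1: increase by 5% => multiply by 105/100
  1509 * 105/100 = 31689/20
Step 2: increase by 40% => multiply by 140/100
  31689/20 * 140/100 = 221823/100
Final value = 221823/100

221823/100


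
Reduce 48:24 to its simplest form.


Find GCD(48, 24)
GCD = 24
Divide both by 24: 48/24 = 2, 24/24 = 1
Simplified ratio = 2:1

2:1


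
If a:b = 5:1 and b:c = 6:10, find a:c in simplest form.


Given a:b = 5:1 and b:c = 6:10
Make b consistent. Multiply first ratio by 6: a:b = 30:6
Multiply second ratio by 1: b:c = 6:10
Now b = 6 in both, so a:b:c = 30:6:10
Therefore a:c = 30:10
Simplify by GCD: a:c = 3:1

3:1


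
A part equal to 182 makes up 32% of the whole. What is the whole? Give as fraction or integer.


Given: 182 is 32% of the whole
Set up: 182 = 32/100 * whole
whole = 182 * 100 / 32
whole = 18200 / 32
whole = 2275/4

2275/4


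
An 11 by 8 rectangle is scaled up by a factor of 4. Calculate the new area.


Original dimensions: 11 x 8
Enlargement factor = 4
New width = 11 * 4 = 44
New height = 8 * 4 = 32
New area = 44 * 32 = 1408

1408


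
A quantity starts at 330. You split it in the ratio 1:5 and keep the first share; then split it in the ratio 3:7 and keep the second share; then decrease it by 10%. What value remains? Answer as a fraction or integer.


Start with 330.
Step 1: Split 1:5, first share = 330 * 1/6 = 55
Step 2: Split 3:7, second share = 55 * 7/10 = 77/2
Step 3: Decrease by 10%: 77/2 * 90/100 = 693/20
Final result = 693/20

693/20


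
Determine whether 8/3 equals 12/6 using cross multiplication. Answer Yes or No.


Cross multiply to check 8/3 = 12/6
Left cross product: 8 * 6 = 48
Right cross product: 3 * 12 = 36
48 != 36
Not equal, so proportions differ => No

No


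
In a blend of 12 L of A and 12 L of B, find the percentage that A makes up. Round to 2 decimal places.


Volume of A = 12 L
Volume of B = 12 L
Total volume = 12 + 12 = 24 L
Percentage of A = (12/24) * 100
= 50.00%

50.00


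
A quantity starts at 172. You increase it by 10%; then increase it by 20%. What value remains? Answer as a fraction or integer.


Start with 172.
Step 1: Increase by 10%: 172 * 110/100 = 946/5
Step 2: Increase by 20%: 946/5 * 120/100 = 5676/25
Final result = 5676/25

5676/25


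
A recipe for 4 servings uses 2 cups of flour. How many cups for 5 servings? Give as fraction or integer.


Original: 2 cups for 4 servings
Target servings = 5
Scaling factor = 5/4
New amount = 2 * 5/4
= 10/4
= 5/2 cups

5/2


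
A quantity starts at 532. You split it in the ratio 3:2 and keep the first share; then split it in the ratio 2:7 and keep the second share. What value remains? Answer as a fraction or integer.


Start with 532.
Step 1: Split 3:2, first share = 532 * 3/5 = 1596/5
Step 2: Split 2:7, second share = 1596/5 * 7/9 = 3724/15
Final result = 3724/15

3724/15


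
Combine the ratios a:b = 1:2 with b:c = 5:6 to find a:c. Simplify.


Given a:b = 1:2 and b:c = 5:6
Make b consistent. Multiply first ratio by 5: a:b = 5:10
Multiply second ratio by 2: b:c = 10:12
Now b = 10 in both, so a:b:c = 5:10:12
Therefore a:c = 5:12
Simplify by GCD: a:c = 5:12

5:12


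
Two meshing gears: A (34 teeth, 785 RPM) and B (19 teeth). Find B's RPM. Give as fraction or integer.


Gear ratio: teeth_A * RPM_A = teeth_B * RPM_B
34 * 785 = 19 * RPM_B
26690 = 19 * RPM_B
RPM_B = 26690 / 19
RPM_B = 26690/19

26690/19


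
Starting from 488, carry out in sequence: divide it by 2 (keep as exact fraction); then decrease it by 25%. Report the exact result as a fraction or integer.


Start with 488.
Step 1: Divide by 2: 488 / 2 = 244
Step 2: Decrease by 25%: 244 * 75/100 = 183
Final result = 183

183


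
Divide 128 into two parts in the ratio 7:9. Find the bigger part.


Total parts = 7 + 9 = 16
Value per part = 128 / 16 = 8
First share = 7 * 8 = 56
Second share = 9 * 8 = 72
Larger share = 72

72


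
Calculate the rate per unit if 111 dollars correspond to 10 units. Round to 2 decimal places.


Total dollars = 111
Number of units = 10
Unit rate = 111 / 10
= 11.10 dollars per unit

11.10


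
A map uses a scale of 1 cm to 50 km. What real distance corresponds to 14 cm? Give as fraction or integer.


Map scale: 1 cm = 50 km
Measured distance on map = 14 cm
Set up proportion: 14 * 50 / 1
= 700 / 1
= 700 km

700


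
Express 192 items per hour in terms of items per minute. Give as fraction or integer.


Converting from per hour to per minute
Rate = 192 items per hour
Divide by 60: 192/60
= 16/5 items per minute

16/5


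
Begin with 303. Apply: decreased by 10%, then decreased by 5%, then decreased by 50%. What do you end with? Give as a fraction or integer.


Start: 303
Step 1: decrease by 10% => multiply by 90/100
  303 * 90/100 = 2727/10
Step 2: decrease by 5% => multiply by 95/100
  2727/10 * 95/100 = 51813/200
Step 3: decrease by 50% => multiply by 50/100
  51813/200 * 50/100 = 51813/400
Final value = 51813/400

51813/400


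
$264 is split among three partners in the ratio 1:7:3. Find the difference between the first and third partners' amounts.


Total parts = 1 + 7 + 3 = 11
Value per part = 264 / 11 = 24
Shares: 1*24=24, 7*24=168, 3*24=72
First share = 24, third share = 72
Difference = |24 - 72| = 48

48


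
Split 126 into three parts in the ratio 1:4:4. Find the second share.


Ratio = 1:4:4
Total parts = 1 + 4 + 4 = 9
Value per part = 126 / 9 = 14
First share = 1 * 14 = 14
Middle share = 4 * 14 = 56
Third share = 4 * 14 = 56

56


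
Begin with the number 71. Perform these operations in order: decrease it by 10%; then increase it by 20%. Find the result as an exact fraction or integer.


Start with 71.
Step 1: Decrease by 10%: 71 * 90/100 = 639/10
Step 2: Increase by 20%: 639/10 * 120/100 = 1917/25
Final result = 1917/25

1917/25


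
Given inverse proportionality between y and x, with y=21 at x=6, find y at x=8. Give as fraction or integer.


Inverse proportion: y = k/x
Find k: k = 6 * 21 = 126
Compute y at x=8: y = 126/8
y = 63/4

63/4


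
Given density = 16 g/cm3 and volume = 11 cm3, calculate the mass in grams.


Using mass = density * volume
Density = 16 g/cm3
Volume = 11 cm3
Mass = 16 * 11
= 176 g

176


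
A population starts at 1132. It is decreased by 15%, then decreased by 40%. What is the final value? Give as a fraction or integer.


Start: 1132
Step 1: decrease by 15% => multiply by 85/100
  1132 * 85/100 = 4811/5
Step 2: decrease by 40% => multiply by 60/100
  4811/5 * 60/100 = 14433/25
Final value = 14433/25

14433/25


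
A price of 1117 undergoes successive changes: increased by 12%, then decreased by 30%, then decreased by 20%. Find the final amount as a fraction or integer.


Start: 1117
Step 1: increase by 12% => multiply by 112/100
  1117 * 112/100 = 31276/25
Step 2: decrease by 30% => multiply by 70/100
  31276/25 * 70/100 = 109466/125
Step 3: decrease by 20% => multiply by 80/100
  109466/125 * 80/100 = 437864/625
Final value = 437864/625

437864/625


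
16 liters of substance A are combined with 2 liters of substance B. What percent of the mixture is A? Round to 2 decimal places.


Volume of A = 16 L
Volume of B = 2 L
Total volume = 16 + 2 = 18 L
Percentage of A = (16/18) * 100
= 88.89%

88.89


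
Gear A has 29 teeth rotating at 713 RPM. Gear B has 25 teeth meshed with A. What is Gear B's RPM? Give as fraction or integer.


Gear ratio: teeth_A * RPM_A = teeth_B * RPM_B
29 * 713 = 25 * RPM_B
20677 = 25 * RPM_B
RPM_B = 20677 / 25
RPM_B = 20677/25

20677/25


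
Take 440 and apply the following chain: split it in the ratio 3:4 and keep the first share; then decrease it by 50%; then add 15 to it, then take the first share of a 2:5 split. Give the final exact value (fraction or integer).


Start with 440.
Step 1: Split 3:4, first share = 440 * 3/7 = 1320/7
Step 2: Decrease by 50%: 1320/7 * 50/100 = 660/7
Step 3: Add 15: 660/7+15=765/7; split 2:5 first = 765/7*2/7 = 1530/49
Final result = 1530/49

1530/49


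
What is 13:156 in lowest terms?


Find GCD(13, 156)
GCD = 13
Divide both by 13: 13/13 = 1, 156/13 = 12
Simplified ratio = 1:12

1:12


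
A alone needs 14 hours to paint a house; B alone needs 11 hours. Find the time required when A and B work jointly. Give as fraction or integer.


Rate of A = 1/14 job per hour
Rate of B = 1/11 job per hour
Combined rate = 1/14 + 1/11
Find common denominator: (11 + 14)/(14*11) = 25/154
Combined rate = 25/154 job per hour
Time together = 1 / (25/154) = 154/25 hours

154/25


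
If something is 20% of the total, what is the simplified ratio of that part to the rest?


Part = 20%, Remainder = 80%
Ratio = 20:80
GCD(20, 80) = 20
Simplify: 1:4 = 1:4

1:4


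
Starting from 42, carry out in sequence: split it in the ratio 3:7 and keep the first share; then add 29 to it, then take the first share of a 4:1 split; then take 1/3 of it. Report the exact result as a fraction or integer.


Start with 42.
Step 1: Split 3:7, first share = 42 * 3/10 = 63/5
Step 2: Add 29: 63/5+29=208/5; split 4:1 first = 208/5*4/5 = 832/25
Step 3: Take 1/3: 832/25 * 1/3 = 832/75
Final result = 832/75

832/75


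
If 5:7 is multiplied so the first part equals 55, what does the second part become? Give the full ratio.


Original ratio: 5:7
First term target: 55
Scale factor = 55 / 5 = 11
Multiply second term: 7 * 11 = 77
Equivalent ratio = 55:77

55:77


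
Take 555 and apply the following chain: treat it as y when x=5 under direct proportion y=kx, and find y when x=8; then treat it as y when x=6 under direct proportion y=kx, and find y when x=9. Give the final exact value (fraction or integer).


Start with 555.
Step 1: Direct prop: k = (555)/5; new y = k*8 = 555*8/5 = 888
Step 2: Direct prop: k = (888)/6; new y = k*9 = 888*9/6 = 1332
Final result = 1332

1332


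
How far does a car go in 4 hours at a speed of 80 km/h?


Using distance = speed * time
Speed = 80 km/h
Time = 4 hours
Distance = 80 * 4
= 320 km

320


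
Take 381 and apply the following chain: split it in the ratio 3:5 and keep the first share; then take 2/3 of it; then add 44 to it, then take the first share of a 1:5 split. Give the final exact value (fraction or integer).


Start with 381.
Step 1: Split 3:5, first share = 381 * 3/8 = 1143/8
Step 2: Take 2/3: 1143/8 * 2/3 = 381/4
Step 3: Add 44: 381/4+44=557/4; split 1:5 first = 557/4*1/6 = 557/24
Final result = 557/24

557/24


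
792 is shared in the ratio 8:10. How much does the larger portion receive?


Total parts = 8 + 10 = 18
Value per part = 792 / 18 = 44
First share = 8 * 44 = 352
Second share = 10 * 44 = 440
Larger share = 440

440


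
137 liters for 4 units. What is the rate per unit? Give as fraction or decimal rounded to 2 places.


Total liters = 137
Number of units = 4
Unit rate = 137 / 4
= 34.25 liters per unit

34.25


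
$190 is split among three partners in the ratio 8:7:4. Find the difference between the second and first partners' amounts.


Total parts = 8 + 7 + 4 = 19
Value per part = 190 / 19 = 10
Shares: 8*10=80, 7*10=70, 4*10=40
Second share = 70, first share = 80
Difference = |70 - 80| = 10

10


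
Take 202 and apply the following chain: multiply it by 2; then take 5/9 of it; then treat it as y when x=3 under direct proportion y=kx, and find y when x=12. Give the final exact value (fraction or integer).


Start with 202.
Step 1: Multiply by 2: 202 * 2 = 404
Step 2: Take 5/9: 404 * 5/9 = 2020/9
Step 3: Direct prop: k = (2020/9)/3; new y = k*12 = 2020/9*12/3 = 8080/9
Final result = 8080/9

8080/9


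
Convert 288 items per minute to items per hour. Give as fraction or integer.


Converting from per minute to per hour
Rate = 288 items per minute
Multiply by 60: 288 * 60
= 17280 items per hour

17280


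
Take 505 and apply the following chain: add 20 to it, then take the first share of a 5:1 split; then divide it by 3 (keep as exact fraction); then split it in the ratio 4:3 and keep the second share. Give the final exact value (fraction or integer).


Start with 505.
Step 1: Add 20: 505+20=525; split 5:1 first = 525*5/6 = 875/2
Step 2: Divide by 3: 875/2 / 3 = 875/6
Step 3: Split 4:3, second share = 875/6 * 3/7 = 125/2
Final result = 125/2

125/2


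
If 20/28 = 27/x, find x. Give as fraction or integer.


Setting up: 20/28 = 27/x
Cross multiply: 20 * x = 28 * 27
20x = 756
x = 756/20
x = 189/5

189/5


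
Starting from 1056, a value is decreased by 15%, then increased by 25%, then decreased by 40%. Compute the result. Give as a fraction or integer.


Start: 1056
Step 1: decrease by 15% => multiply by 85/100
  1056 * 85/100 = 4488/5
Step 2: increase by 25% => multiply by 125/100
  4488/5 * 125/100 = 1122
Step 3: decrease by 40% => multiply by 60/100
  1122 * 60/100 = 3366/5
Final value = 3366/5

3366/5


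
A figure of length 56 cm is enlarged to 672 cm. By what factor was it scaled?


Original length = 56 cm
Scaled length = 672 cm
Scale factor = 672 / 56
= 12

12


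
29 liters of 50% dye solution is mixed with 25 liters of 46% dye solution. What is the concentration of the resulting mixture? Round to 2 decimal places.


Solute in mixture 1 = 50% of 29 L = 29*50/100 = 29/2 L
Solute in mixture 2 = 46% of 25 L = 25*46/100 = 23/2 L
Total solute = 29/2 + 23/2 = 26 L
Total volume = 29 + 25 = 54 L
Final concentration = 26/54 * 100 = 48.15%

48.15


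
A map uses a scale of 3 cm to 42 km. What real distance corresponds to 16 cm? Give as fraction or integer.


Map scale: 3 cm = 42 km
Measured distance on map = 16 cm
Set up proportion: 16 * 42 / 3
= 672 / 3
= 224 km

224


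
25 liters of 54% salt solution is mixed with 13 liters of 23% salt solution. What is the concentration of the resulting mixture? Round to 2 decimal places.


Solute in mixture 1 = 54% of 25 L = 25*54/100 = 27/2 L
Solute in mixture 2 = 23% of 13 L = 13*23/100 = 299/100 L
Total solute = 27/2 + 299/100 = 1649/100 L
Total volume = 25 + 13 = 38 L
Final concentration = 1649/100/38 * 100 = 43.39%

43.39


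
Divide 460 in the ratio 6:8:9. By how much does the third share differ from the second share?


Total parts = 6 + 8 + 9 = 23
Value per part = 460 / 23 = 20
Shares: 6*20=120, 8*20=160, 9*20=180
Third share = 180, second share = 160
Difference = |180 - 160| = 20

20


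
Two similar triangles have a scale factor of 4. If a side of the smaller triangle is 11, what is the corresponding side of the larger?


Similar triangles have proportional sides
Scale factor = 4
Smaller side = 11
Corresponding larger side = 11 * 4
= 44

44


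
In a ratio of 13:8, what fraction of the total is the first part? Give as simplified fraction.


Total parts = 13 + 8 = 21
First part fraction = 13/21
Simplify: 13/21 = 13/21

13/21


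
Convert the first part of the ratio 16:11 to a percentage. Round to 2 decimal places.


Total parts = 16 + 11 = 27
First part fraction = 16/27
Percentage = (16/27) * 100
= 0.592593 * 100
= 59.26%

59.26


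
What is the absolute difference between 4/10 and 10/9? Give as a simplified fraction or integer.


Simplify: 4/10 = 2/5 and 10/9 = 10/9
Find common denominator: LCD = 45
Convert: 18/45 and 50/45
Difference = |18 - 50|/45 = 32/45
Simplified = 32/45

32/45


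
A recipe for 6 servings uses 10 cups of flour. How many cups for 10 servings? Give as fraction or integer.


Original: 10 cups for 6 servings
Target servings = 10
Scaling factor = 10/6
New amount = 10 * 10/6
= 100/6
= 50/3 cups

50/3


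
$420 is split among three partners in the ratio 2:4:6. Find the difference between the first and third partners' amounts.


Total parts = 2 + 4 + 6 = 12
Value per part = 420 / 12 = 35
Shares: 2*35=70, 4*35=140, 6*35=210
First share = 70, third share = 210
Difference = |70 - 210| = 140

140


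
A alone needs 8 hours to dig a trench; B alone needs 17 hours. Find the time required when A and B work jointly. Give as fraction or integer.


Rate of A = 1/8 job per hour
Rate of B = 1/17 job per hour
Combined rate = 1/8 + 1/17
Find common denominator: (17 + 8)/(8*17) = 25/136
Combined rate = 25/136 job per hour
Time together = 1 / (25/136) = 136/25 hours

136/25


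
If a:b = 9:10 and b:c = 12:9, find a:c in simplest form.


Given a:b = 9:10 and b:c = 12:9
Make b consistent. Multiply first ratio by 12: a:b = 108:120
Multiply second ratio by 10: b:c = 120:90
Now b = 120 in both, so a:b:c = 108:120:90
Therefore a:c = 108:90
Simplify by GCD: a:c = 6:5

6:5


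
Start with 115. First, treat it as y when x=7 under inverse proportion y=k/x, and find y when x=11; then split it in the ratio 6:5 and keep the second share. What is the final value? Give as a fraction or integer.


Start with 115.
Step 1: Inverse prop: k = (115)*7; new y = k/11 = 115*7/11 = 805/11
Step 2: Split 6:5, second share = 805/11 * 5/11 = 4025/121
Final result = 4025/121

4025/121


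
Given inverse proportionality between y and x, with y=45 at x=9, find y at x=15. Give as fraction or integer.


Inverse proportion: y = k/x
Find k: k = 9 * 45 = 405
Compute y at x=15: y = 405/15
y = 27

27


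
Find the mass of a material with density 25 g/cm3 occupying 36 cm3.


Using mass = density * volume
Density = 25 g/cm3
Volume = 36 cm3
Mass = 25 * 36
= 900 g

900


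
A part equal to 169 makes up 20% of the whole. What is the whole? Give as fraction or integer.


Given: 169 is 20% of the whole
Set up: 169 = 20/100 * whole
whole = 169 * 100 / 20
whole = 16900 / 20
whole = 845

845


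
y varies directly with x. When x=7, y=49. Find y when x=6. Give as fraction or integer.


Direct proportion: y = kx
Find k: k = 49/7 = 7
Compute y at x=6: y = 7 * 6
y = 42

42


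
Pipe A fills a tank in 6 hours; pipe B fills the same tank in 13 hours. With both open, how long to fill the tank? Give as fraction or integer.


Rate of A = 1/6 job per hour
Rate of B = 1/13 job per hour
Combined rate = 1/6 + 1/13
Find common denominator: (13 + 6)/(6*13) = 19/78
Combined rate = 19/78 job per hour
Time together = 1 / (19/78) = 78/19 hours

78/19


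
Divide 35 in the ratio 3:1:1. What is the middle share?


Ratio = 3:1:1
Total parts = 3 + 1 + 1 = 5
Value per part = 35 / 5 = 7
First share = 3 * 7 = 21
Middle share = 1 * 7 = 7
Third share = 1 * 7 = 7

7


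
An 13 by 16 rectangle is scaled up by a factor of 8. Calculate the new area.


Original dimensions: 13 x 16
Enlargement factor = 8
New width = 13 * 8 = 104
New height = 16 * 8 = 128
New area = 104 * 128 = 13312

13312


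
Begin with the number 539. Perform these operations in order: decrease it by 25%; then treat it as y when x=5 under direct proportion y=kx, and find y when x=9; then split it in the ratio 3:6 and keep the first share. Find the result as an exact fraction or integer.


Start with 539.
Step 1: Decrease by 25%: 539 * 75/100 = 1617/4
Step 2: Direct prop: k = (1617/4)/5; new y = k*9 = 1617/4*9/5 = 14553/20
Step 3: Split 3:6, first share = 14553/20 * 3/9 = 4851/20
Final result = 4851/20

4851/20


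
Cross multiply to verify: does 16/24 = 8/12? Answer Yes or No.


Cross multiply to check 16/24 = 8/12
Left cross product: 16 * 12 = 192
Right cross product: 24 * 8 = 192
192 = 192
Equal, so proportions match => Yes

Yes


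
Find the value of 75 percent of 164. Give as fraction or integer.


Compute 75% of 164
Convert percentage: 75% = 75/100
Multiply: 164 * 75/100
= 12300/100
= 123

123


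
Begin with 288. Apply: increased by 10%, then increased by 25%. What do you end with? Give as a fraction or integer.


Start: 288
Step 1: increase by 10% => multiply by 110/100
  288 * 110/100 = 1584/5
Step 2: increase by 25% => multiply by 125/100
  1584/5 * 125/100 = 396
Final value = 396

396


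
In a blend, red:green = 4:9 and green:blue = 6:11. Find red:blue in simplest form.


Given a:b = 4:9 and b:c = 6:11
Make b consistent. Multiply first ratio by 6: a:b = 24:54
Multiply second ratio by 9: b:c = 54:99
Now b = 54 in both, so a:b:c = 24:54:99
Therefore a:c = 24:99
Simplify by GCD: a:c = 8:33

8:33


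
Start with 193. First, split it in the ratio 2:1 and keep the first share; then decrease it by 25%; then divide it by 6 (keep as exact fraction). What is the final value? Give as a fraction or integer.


Start with 193.
Step 1: Split 2:1, first share = 193 * 2/3 = 386/3
Step 2: Decrease by 25%: 386/3 * 75/100 = 193/2
Step 3: Divide by 6: 193/2 / 6 = 193/12
Final result = 193/12

193/12


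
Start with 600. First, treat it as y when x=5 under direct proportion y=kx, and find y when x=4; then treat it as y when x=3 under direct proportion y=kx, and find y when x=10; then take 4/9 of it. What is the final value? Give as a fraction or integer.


Start with 600.
Step 1: Direct prop: k = (600)/5; new y = k*4 = 600*4/5 = 480
Step 2: Direct prop: k = (480)/3; new y = k*10 = 480*10/3 = 1600
Step 3: Take 4/9: 1600 * 4/9 = 6400/9
Final result = 6400/9

6400/9


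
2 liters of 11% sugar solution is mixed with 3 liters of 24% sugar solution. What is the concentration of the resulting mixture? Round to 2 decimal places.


Solute in mixture 1 = 11% of 2 L = 2*11/100 = 11/50 L
Solute in mixture 2 = 24% of 3 L = 3*24/100 = 18/25 L
Total solute = 11/50 + 18/25 = 47/50 L
Total volume = 2 + 3 = 5 L
Final concentration = 47/50/5 * 100 = 18.80%

18.80


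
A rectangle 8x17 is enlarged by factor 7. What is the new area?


Original dimensions: 8 x 17
Enlargement factor = 7
New width = 8 * 7 = 56
New height = 17 * 7 = 119
New area = 56 * 119 = 6664

6664


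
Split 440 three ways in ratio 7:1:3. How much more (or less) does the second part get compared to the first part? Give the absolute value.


Total parts = 7 + 1 + 3 = 11
Value per part = 440 / 11 = 40
Shares: 7*40=280, 1*40=40, 3*40=120
Second share = 40, first share = 280
Difference = |40 - 280| = 240

240


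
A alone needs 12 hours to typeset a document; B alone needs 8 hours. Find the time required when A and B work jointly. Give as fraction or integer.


Rate of A = 1/12 job per hour
Rate of B = 1/8 job per hour
Combined rate = 1/12 + 1/8
Find common denominator: (8 + 12)/(12*8) = 20/96
Combined rate = 5/24 job per hour
Time together = 1 / (5/24) = 24/5 hours

24/5


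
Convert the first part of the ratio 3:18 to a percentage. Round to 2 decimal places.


Total parts = 3 + 18 = 21
First part fraction = 3/21
Percentage = (3/21) * 100
= 0.142857 * 100
= 14.29%

14.29


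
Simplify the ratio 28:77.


Find GCD(28, 77)
GCD = 7
Divide both by 7: 28/7 = 4, 77/7 = 11
Simplified ratio = 4:11

4:11


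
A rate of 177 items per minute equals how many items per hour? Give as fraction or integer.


Converting from per minute to per hour
Rate = 177 items per minute
Multiply by 60: 177 * 60
= 10620 items per hour

10620


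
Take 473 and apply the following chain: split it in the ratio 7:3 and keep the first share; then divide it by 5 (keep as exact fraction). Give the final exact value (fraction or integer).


Start with 473.
Step 1: Split 7:3, first share = 473 * 7/10 = 3311/10
Step 2: Divide by 5: 3311/10 / 5 = 3311/50
Final result = 3311/50

3311/50


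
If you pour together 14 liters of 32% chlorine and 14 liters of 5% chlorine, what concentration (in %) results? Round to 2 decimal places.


Solute in mixture 1 = 32% of 14 L = 14*32/100 = 112/25 L
Solute in mixture 2 = 5% of 14 L = 14*5/100 = 7/10 L
Total solute = 112/25 + 7/10 = 259/50 L
Total volume = 14 + 14 = 28 L
Final concentration = 259/50/28 * 100 = 18.50%

18.50


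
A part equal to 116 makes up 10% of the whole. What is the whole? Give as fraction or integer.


Given: 116 is 10% of the whole
Set up: 116 = 10/100 * whole
whole = 116 * 100 / 10
whole = 11600 / 10
whole = 1160

1160


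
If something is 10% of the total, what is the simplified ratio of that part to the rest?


Part = 10%, Remainder = 90%
Ratio = 10:90
GCD(10, 90) = 10
Simplify: 1:9 = 1:9

1:9


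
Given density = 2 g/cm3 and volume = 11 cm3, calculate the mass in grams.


Using mass = density * volume
Density = 2 g/cm3
Volume = 11 cm3
Mass = 2 * 11
= 22 g

22


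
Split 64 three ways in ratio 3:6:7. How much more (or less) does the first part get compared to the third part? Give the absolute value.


Total parts = 3 + 6 + 7 = 16
Value per part = 64 / 16 = 4
Shares: 3*4=12, 6*4=24, 7*4=28
First share = 12, third share = 28
Difference = |12 - 28| = 16

16
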